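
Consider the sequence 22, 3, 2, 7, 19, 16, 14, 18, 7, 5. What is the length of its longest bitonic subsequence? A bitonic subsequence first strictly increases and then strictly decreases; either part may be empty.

7

Let inc[i] be the LIS ending at i and dec[i] the longest strictly decreasing subsequence starting at i. inc = [1, 1, 1, 2, 3, 3, 3, 4, 2, 2], dec = [6, 2, 1, 2, 5, 4, 3, 3, 2, 1].
max_i inc[i]+dec[i]−1 = 7, with one witness 3, 7, 19, 16, 14, 7, 5.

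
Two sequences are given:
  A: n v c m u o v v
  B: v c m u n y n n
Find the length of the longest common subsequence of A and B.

4

A longest common subsequence is vcmu (length 4); the LCS DP confirms no longer common subsequence exists.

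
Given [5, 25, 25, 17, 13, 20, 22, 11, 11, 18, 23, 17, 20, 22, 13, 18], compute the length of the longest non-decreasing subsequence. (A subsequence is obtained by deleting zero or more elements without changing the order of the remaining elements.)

6

One longest non-decreasing subsequence is 5, 11, 11, 18, 20, 22 (positions 1,8,9,10,13,14), of length 6; no longer one exists.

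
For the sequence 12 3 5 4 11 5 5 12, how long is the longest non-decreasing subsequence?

Let dp[i] be the longest non-decreasing subsequence ending at position i. Then dp = [1, 1, 2, 2, 3, 3, 4, 5].
The maximum is 5; one witness is 3, 5, 5, 5, 12 at positions 2,3,6,7,8.

5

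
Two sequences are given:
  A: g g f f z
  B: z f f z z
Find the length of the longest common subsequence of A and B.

3

Backtracking the LCS table gives one alignment: f (A3,B2) → f (A4,B3) → z (A5,B5).
So the longest common subsequence has length 3.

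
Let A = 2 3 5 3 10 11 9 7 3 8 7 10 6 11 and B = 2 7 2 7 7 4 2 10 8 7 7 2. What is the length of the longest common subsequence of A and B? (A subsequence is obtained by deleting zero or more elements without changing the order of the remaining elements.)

Backtracking the LCS table gives one alignment: 2 (A1,B7) → 10 (A5,B8) → 7 (A8,B10) → 7 (A11,B11).
So the longest common subsequence has length 4.

4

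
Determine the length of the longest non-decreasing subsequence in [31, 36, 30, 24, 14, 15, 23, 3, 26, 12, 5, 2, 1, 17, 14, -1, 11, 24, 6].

Scanning left to right, the best length ending at each element is: 31→1, 36→2, 30→1, 24→1, 14→1, 15→2, 23→3, 3→1, 26→4, 12→2, 5→2, 2→1, 1→1, 17→3, 14→3, -1→1, 11→3, 24→4, 6→3.
So the longest non-decreasing subsequence has length 4, e.g. 14, 15, 23, 26.

4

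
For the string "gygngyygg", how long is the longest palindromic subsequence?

7

One longest palindromic subsequence is gygngyg (positions 1,2,3,4,5,7,9); it reads the same forward and backward, and the interval DP gives dp[1][9] = 7.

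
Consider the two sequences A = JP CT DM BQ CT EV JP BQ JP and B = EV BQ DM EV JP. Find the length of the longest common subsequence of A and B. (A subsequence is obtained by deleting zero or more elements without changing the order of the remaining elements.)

3

Backtracking the LCS table gives one alignment: DM (A3,B3) → EV (A6,B4) → JP (A9,B5).
So the longest common subsequence has length 3.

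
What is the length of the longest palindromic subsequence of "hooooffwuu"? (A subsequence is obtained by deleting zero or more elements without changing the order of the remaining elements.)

4

One longest palindromic subsequence is oooo (positions 2,3,4,5); it reads the same forward and backward, and the interval DP gives dp[1][10] = 4.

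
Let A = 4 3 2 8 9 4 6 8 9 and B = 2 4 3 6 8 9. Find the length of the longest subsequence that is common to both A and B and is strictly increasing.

A longest common strictly increasing subsequence is 2, 4, 6, 8, 9 (length 5); it appears in order in both A and B, and no longer such subsequence exists.

5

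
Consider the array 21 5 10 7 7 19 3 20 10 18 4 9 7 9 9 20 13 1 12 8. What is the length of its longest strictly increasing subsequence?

One longest increasing subsequence is 5, 7, 10, 18, 20 (positions 2,4,9,10,16), of length 5; no longer one exists.

5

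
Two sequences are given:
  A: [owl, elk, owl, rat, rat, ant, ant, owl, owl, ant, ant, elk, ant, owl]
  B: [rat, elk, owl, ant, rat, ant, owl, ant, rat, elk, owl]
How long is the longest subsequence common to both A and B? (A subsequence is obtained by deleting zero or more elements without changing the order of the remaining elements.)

A longest common subsequence is elk, owl, rat, ant, owl, ant, elk, owl (length 8); the LCS DP confirms no longer common subsequence exists.

8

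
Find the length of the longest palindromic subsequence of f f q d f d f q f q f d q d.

One longest palindromic subsequence is ddfqfqfdd (positions 4,6,7,8,9,10,11,12,14); it reads the same forward and backward, and the interval DP gives dp[1][14] = 9.

9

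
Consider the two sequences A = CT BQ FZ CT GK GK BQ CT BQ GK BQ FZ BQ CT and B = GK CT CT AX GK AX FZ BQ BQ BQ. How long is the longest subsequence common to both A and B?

Backtracking the LCS table gives one alignment: CT (A1,B2) → CT (A4,B3) → GK (A5,B5) → BQ (A9,B8) → BQ (A11,B9) → BQ (A13,B10).
So the longest common subsequence has length 6.

6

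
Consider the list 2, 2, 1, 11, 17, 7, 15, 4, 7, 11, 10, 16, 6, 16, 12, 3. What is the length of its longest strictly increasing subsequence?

Scanning left to right, the best length ending at each element is: 2→1, 2→1, 1→1, 11→2, 17→3, 7→2, 15→3, 4→2, 7→3, 11→4, 10→4, 16→5, 6→3, 16→5, 12→5, 3→2.
So the longest increasing subsequence has length 5, e.g. 2, 4, 7, 11, 16.

5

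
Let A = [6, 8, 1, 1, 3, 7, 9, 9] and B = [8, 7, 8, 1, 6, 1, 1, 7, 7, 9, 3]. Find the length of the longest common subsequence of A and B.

5

A longest common subsequence is 6, 1, 1, 7, 9 (length 5); the LCS DP confirms no longer common subsequence exists.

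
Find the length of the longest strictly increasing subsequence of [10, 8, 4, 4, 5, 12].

3

Scanning left to right, the best length ending at each element is: 10→1, 8→1, 4→1, 4→1, 5→2, 12→3.
So the longest increasing subsequence has length 3, e.g. 4, 5, 12.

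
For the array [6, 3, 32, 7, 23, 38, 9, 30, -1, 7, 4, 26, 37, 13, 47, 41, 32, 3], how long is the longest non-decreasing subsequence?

6

Let dp[i] be the longest non-decreasing subsequence ending at position i. Then dp = [1, 1, 2, 2, 3, 4, 3, 4, 1, 3, 2, 4, 5, 4, 6, 6, 5, 2].
The maximum is 6; one witness is 6, 7, 23, 30, 37, 47 at positions 1,4,5,8,13,15.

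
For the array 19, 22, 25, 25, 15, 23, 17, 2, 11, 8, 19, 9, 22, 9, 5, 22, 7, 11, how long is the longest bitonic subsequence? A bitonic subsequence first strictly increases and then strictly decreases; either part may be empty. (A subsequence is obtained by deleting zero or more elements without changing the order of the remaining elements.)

8

Let inc[i] be the LIS ending at i and dec[i] the longest strictly decreasing subsequence starting at i. inc = [1, 2, 3, 3, 1, 3, 2, 1, 2, 2, 3, 3, 4, 3, 2, 4, 3, 4], dec = [5, 5, 6, 6, 4, 5, 4, 1, 3, 2, 3, 2, 3, 2, 1, 2, 1, 1].
max_i inc[i]+dec[i]−1 = 8, with one witness 19, 22, 25, 23, 17, 11, 9, 7.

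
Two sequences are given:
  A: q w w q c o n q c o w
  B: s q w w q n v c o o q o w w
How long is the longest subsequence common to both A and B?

A longest common subsequence is qwwqcoqow (length 9); the LCS DP confirms no longer common subsequence exists.

9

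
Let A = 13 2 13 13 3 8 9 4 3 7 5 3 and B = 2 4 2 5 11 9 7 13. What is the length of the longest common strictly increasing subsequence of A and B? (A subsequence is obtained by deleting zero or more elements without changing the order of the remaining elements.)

For each value that appears in both, track the longest common increasing run ending there.
The best achievable length is 3; one witness is 2, 4, 5 (A-positions 2,8,11, B-positions 1,2,4).

3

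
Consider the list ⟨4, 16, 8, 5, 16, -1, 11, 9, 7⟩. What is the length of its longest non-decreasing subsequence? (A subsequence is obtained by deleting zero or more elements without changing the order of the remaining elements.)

Scanning left to right, the best length ending at each element is: 4→1, 16→2, 8→2, 5→2, 16→3, -1→1, 11→3, 9→3, 7→3.
So the longest non-decreasing subsequence has length 3, e.g. 4, 16, 16.

3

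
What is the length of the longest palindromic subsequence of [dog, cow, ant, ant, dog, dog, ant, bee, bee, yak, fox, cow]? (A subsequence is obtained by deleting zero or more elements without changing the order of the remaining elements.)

One longest palindromic subsequence is cow ant dog dog ant cow (positions 2,4,5,6,7,12); it reads the same forward and backward, and the interval DP gives dp[1][12] = 6.

6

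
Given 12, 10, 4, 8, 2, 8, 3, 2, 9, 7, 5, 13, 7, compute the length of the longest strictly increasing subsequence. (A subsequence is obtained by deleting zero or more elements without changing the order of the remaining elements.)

Scanning left to right, the best length ending at each element is: 12→1, 10→1, 4→1, 8→2, 2→1, 8→2, 3→2, 2→1, 9→3, 7→3, 5→3, 13→4, 7→4.
So the longest increasing subsequence has length 4, e.g. 4, 8, 9, 13.

4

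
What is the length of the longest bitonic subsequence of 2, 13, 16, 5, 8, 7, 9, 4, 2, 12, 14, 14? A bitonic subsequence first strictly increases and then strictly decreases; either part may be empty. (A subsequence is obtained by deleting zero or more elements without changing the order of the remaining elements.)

7

One longest bitonic subsequence is 2, 13, 16, 8, 7, 4, 2 (positions 1,2,3,5,6,8,9): it rises to 16 then falls. Length 7 is optimal.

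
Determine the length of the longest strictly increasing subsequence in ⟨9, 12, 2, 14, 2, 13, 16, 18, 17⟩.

5

Let dp[i] be the longest increasing subsequence ending at position i. Then dp = [1, 2, 1, 3, 1, 3, 4, 5, 5].
The maximum is 5; one witness is 9, 12, 14, 16, 18 at positions 1,2,4,7,8.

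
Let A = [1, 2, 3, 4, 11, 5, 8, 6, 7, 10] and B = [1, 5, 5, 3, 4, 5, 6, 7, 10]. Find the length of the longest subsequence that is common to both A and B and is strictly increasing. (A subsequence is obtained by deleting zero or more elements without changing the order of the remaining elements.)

7

For each value that appears in both, track the longest common increasing run ending there.
The best achievable length is 7; one witness is 1, 3, 4, 5, 6, 7, 10 (A-positions 1,3,4,6,8,9,10, B-positions 1,4,5,6,7,8,9).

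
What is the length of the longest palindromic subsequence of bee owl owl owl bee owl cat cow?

5

One longest palindromic subsequence is bee owl owl owl bee (positions 1,2,3,4,5); it reads the same forward and backward, and the interval DP gives dp[1][8] = 5.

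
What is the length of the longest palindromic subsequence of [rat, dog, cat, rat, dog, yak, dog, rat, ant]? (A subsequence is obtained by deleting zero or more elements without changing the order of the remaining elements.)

Using dp[i][j] = 2 + dp[i+1][j−1] if the ends match, else max(dp[i+1][j], dp[i][j−1]):
dp[1][9] = 5. A witness is rat dog yak dog rat at positions 4,5,6,7,8.

5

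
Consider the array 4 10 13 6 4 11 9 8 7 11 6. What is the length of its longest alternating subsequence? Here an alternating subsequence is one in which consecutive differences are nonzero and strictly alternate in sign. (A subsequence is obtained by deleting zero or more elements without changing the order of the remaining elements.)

Track the best alternating length ending on an up-step vs a down-step at each position: up/down = 1/1, 2/1, 2/1, 2/3, 1/3, 4/3, 4/5, 4/5, 4/5, 6/3, 4/7.
The maximum over both is 7; one such subsequence is 4, 10, 6, 11, 9, 11, 6.

7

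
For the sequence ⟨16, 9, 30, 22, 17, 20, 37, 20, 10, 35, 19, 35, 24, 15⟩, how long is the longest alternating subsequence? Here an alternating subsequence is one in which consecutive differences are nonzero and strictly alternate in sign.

A longest alternating subsequence is 16, 9, 30, 22, 37, 20, 35, 19, 35, 24 (positions 1,2,3,4,7,8,10,11,12,13); its 9 consecutive differences strictly alternate in sign, and length 10 is optimal.

10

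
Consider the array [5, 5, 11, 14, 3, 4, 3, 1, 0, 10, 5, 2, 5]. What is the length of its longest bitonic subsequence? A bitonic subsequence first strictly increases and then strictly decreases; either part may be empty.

One longest bitonic subsequence is 5, 11, 14, 4, 3, 1, 0 (positions 1,3,4,6,7,8,9): it rises to 14 then falls. Length 7 is optimal.

7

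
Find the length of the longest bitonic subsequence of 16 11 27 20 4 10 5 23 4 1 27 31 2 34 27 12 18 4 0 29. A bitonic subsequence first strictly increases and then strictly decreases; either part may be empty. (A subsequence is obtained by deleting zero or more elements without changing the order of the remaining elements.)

10

Let inc[i] be the LIS ending at i and dec[i] the longest strictly decreasing subsequence starting at i. inc = [1, 1, 2, 2, 1, 2, 2, 3, 1, 1, 4, 5, 2, 6, 4, 3, 4, 3, 1, 5], dec = [7, 6, 7, 6, 3, 5, 4, 4, 3, 2, 4, 5, 2, 5, 4, 3, 3, 2, 1, 1].
max_i inc[i]+dec[i]−1 = 10, with one witness 16, 20, 23, 27, 31, 34, 27, 18, 4, 0.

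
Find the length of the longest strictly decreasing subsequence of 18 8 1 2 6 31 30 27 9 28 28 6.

5

Scanning left to right, the best length ending at each element is: 18→1, 8→2, 1→3, 2→3, 6→3, 31→1, 30→2, 27→3, 9→4, 28→3, 28→3, 6→5.
So the longest decreasing subsequence has length 5, e.g. 31, 30, 27, 9, 6.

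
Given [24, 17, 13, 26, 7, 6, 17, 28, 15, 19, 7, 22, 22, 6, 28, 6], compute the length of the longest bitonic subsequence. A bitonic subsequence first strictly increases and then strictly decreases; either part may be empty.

Let inc[i] be the LIS ending at i and dec[i] the longest strictly decreasing subsequence starting at i. inc = [1, 1, 1, 2, 1, 1, 2, 3, 2, 3, 2, 4, 4, 1, 5, 1], dec = [5, 4, 3, 5, 2, 1, 4, 4, 3, 3, 2, 2, 2, 1, 2, 1].
max_i inc[i]+dec[i]−1 = 6, with one witness 24, 26, 17, 15, 7, 6.

6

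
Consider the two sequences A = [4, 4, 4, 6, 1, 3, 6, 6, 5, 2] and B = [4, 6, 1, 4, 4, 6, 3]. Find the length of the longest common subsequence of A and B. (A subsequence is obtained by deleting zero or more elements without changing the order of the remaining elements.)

Backtracking the LCS table gives one alignment: 4 (A1,B1) → 4 (A2,B4) → 4 (A3,B5) → 6 (A4,B6) → 3 (A6,B7).
So the longest common subsequence has length 5.

5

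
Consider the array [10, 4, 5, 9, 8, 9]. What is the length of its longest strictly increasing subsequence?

Scanning left to right, the best length ending at each element is: 10→1, 4→1, 5→2, 9→3, 8→3, 9→4.
So the longest increasing subsequence has length 4, e.g. 4, 5, 8, 9.

4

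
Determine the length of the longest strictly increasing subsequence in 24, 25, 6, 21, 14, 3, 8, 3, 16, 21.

4

Scanning left to right, the best length ending at each element is: 24→1, 25→2, 6→1, 21→2, 14→2, 3→1, 8→2, 3→1, 16→3, 21→4.
So the longest increasing subsequence has length 4, e.g. 6, 14, 16, 21.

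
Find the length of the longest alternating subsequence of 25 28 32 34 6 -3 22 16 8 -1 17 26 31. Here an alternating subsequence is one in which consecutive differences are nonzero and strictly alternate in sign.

Track the best alternating length ending on an up-step vs a down-step at each position: up/down = 1/1, 2/1, 2/1, 2/1, 1/3, 1/3, 4/3, 4/5, 4/5, 4/5, 6/5, 6/3, 6/3.
The maximum over both is 6; one such subsequence is 25, 28, 6, 22, 16, 17.

6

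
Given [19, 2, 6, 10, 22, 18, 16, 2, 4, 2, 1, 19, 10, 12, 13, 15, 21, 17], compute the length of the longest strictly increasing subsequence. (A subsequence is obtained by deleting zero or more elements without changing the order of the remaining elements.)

7

Let dp[i] be the longest increasing subsequence ending at position i. Then dp = [1, 1, 2, 3, 4, 4, 4, 1, 2, 1, 1, 5, 3, 4, 5, 6, 7, 7].
The maximum is 7; one witness is 2, 6, 10, 12, 13, 15, 21 at positions 2,3,4,14,15,16,17.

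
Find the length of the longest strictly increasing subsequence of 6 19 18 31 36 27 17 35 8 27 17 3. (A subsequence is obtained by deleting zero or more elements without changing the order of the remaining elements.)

Let dp[i] be the longest increasing subsequence ending at position i. Then dp = [1, 2, 2, 3, 4, 3, 2, 4, 2, 3, 3, 1].
The maximum is 4; one witness is 6, 19, 31, 36 at positions 1,2,4,5.

4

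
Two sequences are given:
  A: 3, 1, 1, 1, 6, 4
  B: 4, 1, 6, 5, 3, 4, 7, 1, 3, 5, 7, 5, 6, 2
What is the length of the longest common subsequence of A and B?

3

Backtracking the LCS table gives one alignment: 3 (A1,B5) → 1 (A2,B8) → 6 (A5,B13).
So the longest common subsequence has length 3.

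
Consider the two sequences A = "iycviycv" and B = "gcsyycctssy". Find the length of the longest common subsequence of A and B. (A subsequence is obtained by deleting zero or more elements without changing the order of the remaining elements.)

A longest common subsequence is ycy (length 3); the LCS DP confirms no longer common subsequence exists.

3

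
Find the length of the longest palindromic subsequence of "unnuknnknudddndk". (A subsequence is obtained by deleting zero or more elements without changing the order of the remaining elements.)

8

One longest palindromic subsequence is nuknnkun (positions 3,4,5,6,7,8,10,14); it reads the same forward and backward, and the interval DP gives dp[1][16] = 8.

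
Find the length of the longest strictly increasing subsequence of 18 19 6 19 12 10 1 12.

3

Let dp[i] be the longest increasing subsequence ending at position i. Then dp = [1, 2, 1, 2, 2, 2, 1, 3].
The maximum is 3; one witness is 6, 10, 12 at positions 3,6,8.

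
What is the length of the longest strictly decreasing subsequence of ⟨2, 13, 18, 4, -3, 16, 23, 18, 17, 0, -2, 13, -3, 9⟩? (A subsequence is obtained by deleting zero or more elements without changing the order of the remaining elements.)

One longest decreasing subsequence is 23, 18, 17, 0, -2, -3 (positions 7,8,9,10,11,13), of length 6; no longer one exists.

6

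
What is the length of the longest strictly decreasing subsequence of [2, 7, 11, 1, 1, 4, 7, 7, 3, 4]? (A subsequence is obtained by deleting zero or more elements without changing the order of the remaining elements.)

Let dp[i] be the longest decreasing subsequence ending at position i. Then dp = [1, 1, 1, 2, 2, 2, 2, 2, 3, 3].
The maximum is 3; one witness is 7, 4, 3 at positions 2,6,9.

3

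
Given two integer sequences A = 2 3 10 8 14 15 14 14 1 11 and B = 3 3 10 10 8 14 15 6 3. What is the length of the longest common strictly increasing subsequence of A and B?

For each value that appears in both, track the longest common increasing run ending there.
The best achievable length is 4; one witness is 3, 10, 14, 15 (A-positions 2,3,5,6, B-positions 1,3,6,7).

4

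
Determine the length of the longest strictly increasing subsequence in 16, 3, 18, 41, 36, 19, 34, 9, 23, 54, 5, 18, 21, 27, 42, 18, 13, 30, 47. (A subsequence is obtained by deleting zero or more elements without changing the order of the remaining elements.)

Let dp[i] be the longest increasing subsequence ending at position i. Then dp = [1, 1, 2, 3, 3, 3, 4, 2, 4, 5, 2, 3, 4, 5, 6, 3, 3, 6, 7].
The maximum is 7; one witness is 16, 18, 19, 23, 27, 42, 47 at positions 1,3,6,9,14,15,19.

7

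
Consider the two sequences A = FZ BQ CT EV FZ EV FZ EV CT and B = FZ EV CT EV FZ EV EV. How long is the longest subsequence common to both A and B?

A longest common subsequence is FZ, CT, EV, FZ, EV, EV (length 6); the LCS DP confirms no longer common subsequence exists.

6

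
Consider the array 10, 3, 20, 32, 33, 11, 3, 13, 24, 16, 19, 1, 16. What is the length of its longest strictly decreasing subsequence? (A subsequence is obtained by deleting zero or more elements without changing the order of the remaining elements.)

Let dp[i] be the longest decreasing subsequence ending at position i. Then dp = [1, 2, 1, 1, 1, 2, 3, 2, 2, 3, 3, 4, 4].
The maximum is 4; one witness is 20, 11, 3, 1 at positions 3,6,7,12.

4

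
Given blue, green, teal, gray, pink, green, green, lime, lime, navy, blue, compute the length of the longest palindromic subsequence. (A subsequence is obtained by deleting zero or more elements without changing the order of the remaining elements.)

One longest palindromic subsequence is blue green green green blue (positions 1,2,6,7,11); it reads the same forward and backward, and the interval DP gives dp[1][11] = 5.

5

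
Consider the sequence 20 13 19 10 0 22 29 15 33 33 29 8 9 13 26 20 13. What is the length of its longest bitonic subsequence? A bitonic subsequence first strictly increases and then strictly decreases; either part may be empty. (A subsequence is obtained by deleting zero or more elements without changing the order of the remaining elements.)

One longest bitonic subsequence is 13, 19, 22, 29, 33, 29, 26, 20, 13 (positions 2,3,6,7,9,11,15,16,17): it rises to 33 then falls. Length 9 is optimal.

9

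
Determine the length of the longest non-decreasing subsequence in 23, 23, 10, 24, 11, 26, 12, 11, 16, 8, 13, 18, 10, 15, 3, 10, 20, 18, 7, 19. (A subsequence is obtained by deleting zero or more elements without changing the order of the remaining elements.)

7

Scanning left to right, the best length ending at each element is: 23→1, 23→2, 10→1, 24→3, 11→2, 26→4, 12→3, 11→3, 16→4, 8→1, 13→4, 18→5, 10→2, 15→5, 3→1, 10→3, 20→6, 18→6, 7→2, 19→7.
So the longest non-decreasing subsequence has length 7, e.g. 10, 11, 12, 16, 18, 18, 19.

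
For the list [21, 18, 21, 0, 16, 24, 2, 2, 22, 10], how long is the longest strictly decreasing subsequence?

Scanning left to right, the best length ending at each element is: 21→1, 18→2, 21→1, 0→3, 16→3, 24→1, 2→4, 2→4, 22→2, 10→4.
So the longest decreasing subsequence has length 4, e.g. 21, 18, 16, 2.

4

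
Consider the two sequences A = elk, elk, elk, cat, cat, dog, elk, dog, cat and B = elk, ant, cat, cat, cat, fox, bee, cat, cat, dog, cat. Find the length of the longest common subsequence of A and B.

5

A longest common subsequence is elk, cat, cat, dog, cat (length 5); the LCS DP confirms no longer common subsequence exists.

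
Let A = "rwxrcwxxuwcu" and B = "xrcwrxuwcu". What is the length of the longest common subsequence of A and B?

9

A longest common subsequence is xrcwxuwcu (length 9); the LCS DP confirms no longer common subsequence exists.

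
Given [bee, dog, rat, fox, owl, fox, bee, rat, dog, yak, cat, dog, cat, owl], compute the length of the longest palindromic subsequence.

One longest palindromic subsequence is dog rat fox owl fox rat dog (positions 2,3,4,5,6,8,12); it reads the same forward and backward, and the interval DP gives dp[1][14] = 7.

7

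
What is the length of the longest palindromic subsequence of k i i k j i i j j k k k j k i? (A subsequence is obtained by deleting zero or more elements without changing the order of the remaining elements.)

Using dp[i][j] = 2 + dp[i+1][j−1] if the ends match, else max(dp[i+1][j], dp[i][j−1]):
dp[1][15] = 9. A witness is ikjkkkjki at positions 2,4,5,10,11,12,13,14,15.

9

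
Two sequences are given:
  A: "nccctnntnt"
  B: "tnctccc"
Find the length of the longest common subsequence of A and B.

4

A longest common subsequence is nccc (length 4); the LCS DP confirms no longer common subsequence exists.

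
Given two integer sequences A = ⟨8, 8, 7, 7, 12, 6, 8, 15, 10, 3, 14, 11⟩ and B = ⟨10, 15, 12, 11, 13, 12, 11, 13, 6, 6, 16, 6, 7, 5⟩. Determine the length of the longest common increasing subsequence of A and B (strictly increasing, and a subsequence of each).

2

For each value that appears in both, track the longest common increasing run ending there.
The best achievable length is 2; one witness is 10, 11 (A-positions 9,12, B-positions 1,4).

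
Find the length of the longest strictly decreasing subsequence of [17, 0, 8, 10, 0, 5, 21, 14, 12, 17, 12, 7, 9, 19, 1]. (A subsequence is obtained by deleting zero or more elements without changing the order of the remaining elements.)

Let dp[i] be the longest decreasing subsequence ending at position i. Then dp = [1, 2, 2, 2, 3, 3, 1, 2, 3, 2, 3, 4, 4, 2, 5].
The maximum is 5; one witness is 17, 14, 12, 7, 1 at positions 1,8,9,12,15.

5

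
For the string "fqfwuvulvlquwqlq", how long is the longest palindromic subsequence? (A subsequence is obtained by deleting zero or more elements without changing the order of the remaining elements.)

9

One longest palindromic subsequence is qwulvluwq (positions 2,4,5,8,9,10,12,13,16); it reads the same forward and backward, and the interval DP gives dp[1][16] = 9.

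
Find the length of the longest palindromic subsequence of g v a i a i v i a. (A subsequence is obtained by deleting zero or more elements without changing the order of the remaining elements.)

5

Using dp[i][j] = 2 + dp[i+1][j−1] if the ends match, else max(dp[i+1][j], dp[i][j−1]):
dp[1][9] = 5. A witness is aivia at positions 3,4,7,8,9.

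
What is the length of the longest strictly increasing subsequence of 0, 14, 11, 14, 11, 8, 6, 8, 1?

3

Scanning left to right, the best length ending at each element is: 0→1, 14→2, 11→2, 14→3, 11→2, 8→2, 6→2, 8→3, 1→2.
So the longest increasing subsequence has length 3, e.g. 0, 11, 14.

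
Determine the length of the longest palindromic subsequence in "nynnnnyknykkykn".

9

Using dp[i][j] = 2 + dp[i+1][j−1] if the ends match, else max(dp[i+1][j], dp[i][j−1]):
dp[1][15] = 9. A witness is nynnnnnyn at positions 1,2,3,4,5,6,9,13,15.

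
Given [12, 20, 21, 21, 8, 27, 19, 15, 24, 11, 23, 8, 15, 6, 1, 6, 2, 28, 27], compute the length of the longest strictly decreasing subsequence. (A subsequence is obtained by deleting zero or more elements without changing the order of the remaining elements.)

Scanning left to right, the best length ending at each element is: 12→1, 20→1, 21→1, 21→1, 8→2, 27→1, 19→2, 15→3, 24→2, 11→4, 23→3, 8→5, 15→4, 6→6, 1→7, 6→6, 2→7, 28→1, 27→2.
So the longest decreasing subsequence has length 7, e.g. 20, 19, 15, 11, 8, 6, 1.

7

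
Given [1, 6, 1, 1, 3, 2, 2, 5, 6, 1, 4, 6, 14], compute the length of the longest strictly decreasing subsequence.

One longest decreasing subsequence is 6, 3, 2, 1 (positions 2,5,6,10), of length 4; no longer one exists.

4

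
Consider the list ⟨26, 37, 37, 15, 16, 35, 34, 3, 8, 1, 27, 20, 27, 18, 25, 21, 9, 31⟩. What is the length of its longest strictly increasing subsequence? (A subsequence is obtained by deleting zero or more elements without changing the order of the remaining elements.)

Let dp[i] be the longest increasing subsequence ending at position i. Then dp = [1, 2, 2, 1, 2, 3, 3, 1, 2, 1, 3, 3, 4, 3, 4, 4, 3, 5].
The maximum is 5; one witness is 15, 16, 20, 27, 31 at positions 4,5,12,13,18.

5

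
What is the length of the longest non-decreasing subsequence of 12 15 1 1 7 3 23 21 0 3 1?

4

Let dp[i] be the longest non-decreasing subsequence ending at position i. Then dp = [1, 2, 1, 2, 3, 3, 4, 4, 1, 4, 3].
The maximum is 4; one witness is 1, 1, 7, 23 at positions 3,4,5,7.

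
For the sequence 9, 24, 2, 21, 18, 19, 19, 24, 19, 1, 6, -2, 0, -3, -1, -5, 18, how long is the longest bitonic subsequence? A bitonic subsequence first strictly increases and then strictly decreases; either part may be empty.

9

One longest bitonic subsequence is 9, 18, 19, 24, 19, 6, 0, -1, -5 (positions 1,5,6,8,9,11,13,15,16): it rises to 24 then falls. Length 9 is optimal.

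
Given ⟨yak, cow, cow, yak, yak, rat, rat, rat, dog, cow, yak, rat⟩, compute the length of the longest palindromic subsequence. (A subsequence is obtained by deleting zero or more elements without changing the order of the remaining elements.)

7

One longest palindromic subsequence is yak cow rat rat rat cow yak (positions 1,2,6,7,8,10,11); it reads the same forward and backward, and the interval DP gives dp[1][12] = 7.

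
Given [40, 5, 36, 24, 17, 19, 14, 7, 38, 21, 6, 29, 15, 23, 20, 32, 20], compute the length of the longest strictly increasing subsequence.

Let dp[i] be the longest increasing subsequence ending at position i. Then dp = [1, 1, 2, 2, 2, 3, 2, 2, 4, 4, 2, 5, 3, 5, 4, 6, 4].
The maximum is 6; one witness is 5, 17, 19, 21, 29, 32 at positions 2,5,6,10,12,16.

6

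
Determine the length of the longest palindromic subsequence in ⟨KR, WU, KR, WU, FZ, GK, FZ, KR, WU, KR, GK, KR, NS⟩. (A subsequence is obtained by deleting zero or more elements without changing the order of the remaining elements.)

9

Using dp[i][j] = 2 + dp[i+1][j−1] if the ends match, else max(dp[i+1][j], dp[i][j−1]):
dp[1][13] = 9. A witness is KR KR WU FZ GK FZ WU KR KR at positions 1,3,4,5,6,7,9,10,12.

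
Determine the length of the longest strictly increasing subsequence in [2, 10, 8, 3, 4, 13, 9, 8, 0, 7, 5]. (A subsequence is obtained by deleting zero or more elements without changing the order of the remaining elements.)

Let dp[i] be the longest increasing subsequence ending at position i. Then dp = [1, 2, 2, 2, 3, 4, 4, 4, 1, 4, 4].
The maximum is 4; one witness is 2, 3, 4, 13 at positions 1,4,5,6.

4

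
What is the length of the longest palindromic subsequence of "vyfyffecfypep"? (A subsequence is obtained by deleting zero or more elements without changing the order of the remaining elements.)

6

Using dp[i][j] = 2 + dp[i+1][j−1] if the ends match, else max(dp[i+1][j], dp[i][j−1]):
dp[1][13] = 6. A witness is yffffy at positions 2,3,5,6,9,10.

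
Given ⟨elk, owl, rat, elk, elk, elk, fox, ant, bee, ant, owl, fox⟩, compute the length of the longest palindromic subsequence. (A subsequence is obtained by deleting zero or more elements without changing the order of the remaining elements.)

5

Using dp[i][j] = 2 + dp[i+1][j−1] if the ends match, else max(dp[i+1][j], dp[i][j−1]):
dp[1][12] = 5. A witness is fox ant bee ant fox at positions 7,8,9,10,12.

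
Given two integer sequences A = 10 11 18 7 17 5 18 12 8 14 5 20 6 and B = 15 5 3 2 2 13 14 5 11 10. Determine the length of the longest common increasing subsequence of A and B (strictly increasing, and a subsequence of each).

2

A longest common strictly increasing subsequence is 5, 14 (length 2); it appears in order in both A and B, and no longer such subsequence exists.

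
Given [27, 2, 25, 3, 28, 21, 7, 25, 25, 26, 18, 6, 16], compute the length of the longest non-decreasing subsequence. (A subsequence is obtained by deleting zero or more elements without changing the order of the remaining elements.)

One longest non-decreasing subsequence is 2, 3, 21, 25, 25, 26 (positions 2,4,6,8,9,10), of length 6; no longer one exists.

6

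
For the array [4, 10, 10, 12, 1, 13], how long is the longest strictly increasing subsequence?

4

Let dp[i] be the longest increasing subsequence ending at position i. Then dp = [1, 2, 2, 3, 1, 4].
The maximum is 4; one witness is 4, 10, 12, 13 at positions 1,2,4,6.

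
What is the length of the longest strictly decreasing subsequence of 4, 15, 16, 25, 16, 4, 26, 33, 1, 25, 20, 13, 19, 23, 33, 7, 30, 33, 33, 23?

5

Scanning left to right, the best length ending at each element is: 4→1, 15→1, 16→1, 25→1, 16→2, 4→3, 26→1, 33→1, 1→4, 25→2, 20→3, 13→4, 19→4, 23→3, 33→1, 7→5, 30→2, 33→1, 33→1, 23→3.
So the longest decreasing subsequence has length 5, e.g. 26, 25, 20, 13, 7.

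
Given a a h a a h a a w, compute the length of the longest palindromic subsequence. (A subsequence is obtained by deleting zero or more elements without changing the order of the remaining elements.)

Using dp[i][j] = 2 + dp[i+1][j−1] if the ends match, else max(dp[i+1][j], dp[i][j−1]):
dp[1][9] = 8. A witness is aahaahaa at positions 1,2,3,4,5,6,7,8.

8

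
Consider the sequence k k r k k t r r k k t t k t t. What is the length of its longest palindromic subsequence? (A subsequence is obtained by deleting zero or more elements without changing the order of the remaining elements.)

8

One longest palindromic subsequence is kkkrrkkk (positions 2,4,5,7,8,9,10,13); it reads the same forward and backward, and the interval DP gives dp[1][15] = 8.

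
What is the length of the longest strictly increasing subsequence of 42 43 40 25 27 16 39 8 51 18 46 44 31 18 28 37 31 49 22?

Let dp[i] be the longest increasing subsequence ending at position i. Then dp = [1, 2, 1, 1, 2, 1, 3, 1, 4, 2, 4, 4, 3, 2, 3, 4, 4, 5, 3].
The maximum is 5; one witness is 25, 27, 39, 46, 49 at positions 4,5,7,11,18.

5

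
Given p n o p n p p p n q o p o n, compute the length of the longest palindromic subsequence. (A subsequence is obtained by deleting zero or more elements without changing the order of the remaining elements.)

Using dp[i][j] = 2 + dp[i+1][j−1] if the ends match, else max(dp[i+1][j], dp[i][j−1]):
dp[1][14] = 11. A witness is nopnpppnpon at positions 2,3,4,5,6,7,8,9,12,13,14.

11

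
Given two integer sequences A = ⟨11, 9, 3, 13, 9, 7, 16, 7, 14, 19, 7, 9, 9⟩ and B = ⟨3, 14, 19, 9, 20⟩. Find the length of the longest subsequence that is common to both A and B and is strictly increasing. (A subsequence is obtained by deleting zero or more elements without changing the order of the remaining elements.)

For each value that appears in both, track the longest common increasing run ending there.
The best achievable length is 3; one witness is 3, 14, 19 (A-positions 3,9,10, B-positions 1,2,3).

3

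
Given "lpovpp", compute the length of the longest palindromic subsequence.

3

Using dp[i][j] = 2 + dp[i+1][j−1] if the ends match, else max(dp[i+1][j], dp[i][j−1]):
dp[1][6] = 3. A witness is ppp at positions 2,5,6.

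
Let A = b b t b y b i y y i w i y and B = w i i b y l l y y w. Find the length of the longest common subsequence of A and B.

5

Backtracking the LCS table gives one alignment: b (A4,B4) → y (A5,B5) → y (A8,B8) → y (A9,B9) → w (A11,B10).
So the longest common subsequence has length 5.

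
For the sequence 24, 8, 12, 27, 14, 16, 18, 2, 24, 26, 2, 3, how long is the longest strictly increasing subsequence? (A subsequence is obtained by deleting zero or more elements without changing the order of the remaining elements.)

7

One longest increasing subsequence is 8, 12, 14, 16, 18, 24, 26 (positions 2,3,5,6,7,9,10), of length 7; no longer one exists.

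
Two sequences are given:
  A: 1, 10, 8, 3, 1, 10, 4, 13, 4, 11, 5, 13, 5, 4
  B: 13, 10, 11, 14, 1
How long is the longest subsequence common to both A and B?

Backtracking the LCS table gives one alignment: 10 (A2,B2) → 1 (A5,B5).
So the longest common subsequence has length 2.

2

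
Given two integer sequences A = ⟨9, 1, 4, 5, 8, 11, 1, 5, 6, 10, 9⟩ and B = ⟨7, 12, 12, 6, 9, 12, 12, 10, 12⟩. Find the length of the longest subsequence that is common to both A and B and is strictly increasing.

2

For each value that appears in both, track the longest common increasing run ending there.
The best achievable length is 2; one witness is 6, 9 (A-positions 9,11, B-positions 4,5).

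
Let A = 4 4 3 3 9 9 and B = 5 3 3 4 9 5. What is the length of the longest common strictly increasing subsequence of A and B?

2

A longest common strictly increasing subsequence is 3, 9 (length 2); it appears in order in both A and B, and no longer such subsequence exists.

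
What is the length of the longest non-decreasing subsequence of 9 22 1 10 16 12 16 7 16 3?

5

One longest non-decreasing subsequence is 9, 10, 16, 16, 16 (positions 1,4,5,7,9), of length 5; no longer one exists.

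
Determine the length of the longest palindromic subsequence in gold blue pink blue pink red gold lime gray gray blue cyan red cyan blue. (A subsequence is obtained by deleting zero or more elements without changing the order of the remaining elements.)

6

One longest palindromic subsequence is blue red gray gray red blue (positions 2,6,9,10,13,15); it reads the same forward and backward, and the interval DP gives dp[1][15] = 6.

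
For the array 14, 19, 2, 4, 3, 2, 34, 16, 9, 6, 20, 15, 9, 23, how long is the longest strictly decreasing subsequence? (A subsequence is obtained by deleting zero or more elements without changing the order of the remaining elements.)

4

Let dp[i] be the longest decreasing subsequence ending at position i. Then dp = [1, 1, 2, 2, 3, 4, 1, 2, 3, 4, 2, 3, 4, 2].
The maximum is 4; one witness is 14, 4, 3, 2 at positions 1,4,5,6.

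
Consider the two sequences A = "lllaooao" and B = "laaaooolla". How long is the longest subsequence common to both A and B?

A longest common subsequence is laooa (length 5); the LCS DP confirms no longer common subsequence exists.

5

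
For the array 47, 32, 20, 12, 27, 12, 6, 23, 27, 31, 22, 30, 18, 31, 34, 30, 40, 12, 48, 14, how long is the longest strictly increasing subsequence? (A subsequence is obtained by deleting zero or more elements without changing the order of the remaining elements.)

Scanning left to right, the best length ending at each element is: 47→1, 32→1, 20→1, 12→1, 27→2, 12→1, 6→1, 23→2, 27→3, 31→4, 22→2, 30→4, 18→2, 31→5, 34→6, 30→4, 40→7, 12→2, 48→8, 14→3.
So the longest increasing subsequence has length 8, e.g. 20, 23, 27, 30, 31, 34, 40, 48.

8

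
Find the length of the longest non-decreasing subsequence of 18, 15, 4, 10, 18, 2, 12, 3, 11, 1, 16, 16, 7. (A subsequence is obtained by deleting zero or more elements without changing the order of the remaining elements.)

Let dp[i] be the longest non-decreasing subsequence ending at position i. Then dp = [1, 1, 1, 2, 3, 1, 3, 2, 3, 1, 4, 5, 3].
The maximum is 5; one witness is 4, 10, 12, 16, 16 at positions 3,4,7,11,12.

5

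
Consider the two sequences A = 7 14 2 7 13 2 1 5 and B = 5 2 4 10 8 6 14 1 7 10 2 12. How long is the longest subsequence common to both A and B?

3

Backtracking the LCS table gives one alignment: 14 (A2,B7) → 7 (A4,B9) → 2 (A6,B11).
So the longest common subsequence has length 3.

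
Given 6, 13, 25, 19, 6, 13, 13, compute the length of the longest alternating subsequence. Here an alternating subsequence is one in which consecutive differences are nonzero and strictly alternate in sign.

Track the best alternating length ending on an up-step vs a down-step at each position: up/down = 1/1, 2/1, 2/1, 2/3, 1/3, 4/3, 4/3.
The maximum over both is 4; one such subsequence is 6, 13, 6, 13.

4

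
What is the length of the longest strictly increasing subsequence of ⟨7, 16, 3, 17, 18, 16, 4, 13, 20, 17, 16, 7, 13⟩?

5

One longest increasing subsequence is 7, 16, 17, 18, 20 (positions 1,2,4,5,9), of length 5; no longer one exists.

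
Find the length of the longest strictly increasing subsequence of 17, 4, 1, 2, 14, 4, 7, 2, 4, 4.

Let dp[i] be the longest increasing subsequence ending at position i. Then dp = [1, 1, 1, 2, 3, 3, 4, 2, 3, 3].
The maximum is 4; one witness is 1, 2, 4, 7 at positions 3,4,6,7.

4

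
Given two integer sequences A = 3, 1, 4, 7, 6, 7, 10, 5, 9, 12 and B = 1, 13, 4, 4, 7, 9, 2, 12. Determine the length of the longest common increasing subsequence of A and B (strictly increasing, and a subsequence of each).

For each value that appears in both, track the longest common increasing run ending there.
The best achievable length is 5; one witness is 1, 4, 7, 9, 12 (A-positions 2,3,4,9,10, B-positions 1,3,5,6,8).

5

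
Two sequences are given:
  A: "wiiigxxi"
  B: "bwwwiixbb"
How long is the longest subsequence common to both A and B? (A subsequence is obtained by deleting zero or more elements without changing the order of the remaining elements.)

4

A longest common subsequence is wiix (length 4); the LCS DP confirms no longer common subsequence exists.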